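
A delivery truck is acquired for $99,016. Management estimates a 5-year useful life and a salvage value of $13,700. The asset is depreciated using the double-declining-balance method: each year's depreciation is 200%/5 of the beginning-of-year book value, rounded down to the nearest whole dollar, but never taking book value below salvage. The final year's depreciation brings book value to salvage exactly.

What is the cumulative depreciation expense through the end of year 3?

Depreciable base = $99,016 − $13,700 = $85,316.
Year 1: ⌊$99,016 × 200%/5⌋ = $39,606. Book value $59,410.
Year 2: ⌊$59,410 × 200%/5⌋ = $23,764. Book value $35,646.
Year 3: ⌊$35,646 × 200%/5⌋ = $14,258. Book value $21,388.
Accumulated through year 3 = $99,016 − $21,388 = $77,628.

$77,628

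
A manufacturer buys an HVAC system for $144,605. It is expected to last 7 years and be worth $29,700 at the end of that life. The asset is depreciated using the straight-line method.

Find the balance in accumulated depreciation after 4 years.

Depreciable base = $144,605 − $29,700 = $114,905.
Annual expense = $114,905 / 7 = $16,415.
End of year 1: book value $128,190.
End of year 2: book value $111,775.
End of year 3: book value $95,360.
End of year 4: book value $78,945.
Accumulated through year 4 = $144,605 − $78,945 = $65,660.

$65,660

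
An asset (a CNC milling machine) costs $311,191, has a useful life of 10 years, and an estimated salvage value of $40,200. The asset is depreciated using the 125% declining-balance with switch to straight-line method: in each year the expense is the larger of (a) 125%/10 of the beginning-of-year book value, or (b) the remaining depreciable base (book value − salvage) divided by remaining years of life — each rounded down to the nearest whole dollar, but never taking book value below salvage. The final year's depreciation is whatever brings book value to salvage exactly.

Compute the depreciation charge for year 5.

$23,702

Depreciable base = $311,191 − $40,200 = $270,991.
Year 1: DB = ⌊$311,191 × 125%/10⌋ = $38,898; SL = ⌊$270,991/10⌋ = $27,099 → take DB $38,898. Book value $272,293.
Year 2: DB = ⌊$272,293 × 125%/10⌋ = $34,036; SL = ⌊$232,093/9⌋ = $25,788 → take DB $34,036. Book value $238,257.
Year 3: DB = ⌊$238,257 × 125%/10⌋ = $29,782; SL = ⌊$198,057/8⌋ = $24,757 → take DB $29,782. Book value $208,475.
Year 4: DB = ⌊$208,475 × 125%/10⌋ = $26,059; SL = ⌊$168,275/7⌋ = $24,039 → take DB $26,059. Book value $182,416.
Year 5: DB = ⌊$182,416 × 125%/10⌋ = $22,802; SL = ⌊$142,216/6⌋ = $23,702 → take SL $23,702. Book value $158,714.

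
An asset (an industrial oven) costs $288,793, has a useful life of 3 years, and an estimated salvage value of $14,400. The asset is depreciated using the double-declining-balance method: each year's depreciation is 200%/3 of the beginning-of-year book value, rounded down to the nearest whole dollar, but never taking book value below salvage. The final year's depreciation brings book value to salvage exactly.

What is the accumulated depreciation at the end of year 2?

Depreciable base = $288,793 − $14,400 = $274,393.
Year 1: ⌊$288,793 × 200%/3⌋ = $192,528. Book value $96,265.
Year 2: ⌊$96,265 × 200%/3⌋ = $64,176. Book value $32,089.
Accumulated through year 2 = $288,793 − $32,089 = $256,704.

$256,704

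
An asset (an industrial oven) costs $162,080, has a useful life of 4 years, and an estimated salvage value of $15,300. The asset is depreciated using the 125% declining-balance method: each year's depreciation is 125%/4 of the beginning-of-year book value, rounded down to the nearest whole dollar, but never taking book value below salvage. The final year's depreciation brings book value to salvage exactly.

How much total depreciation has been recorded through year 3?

Depreciable base = $162,080 − $15,300 = $146,780.
Year 1: ⌊$162,080 × 125%/4⌋ = $50,650. Book value $111,430.
Year 2: ⌊$111,430 × 125%/4⌋ = $34,821. Book value $76,609.
Year 3: ⌊$76,609 × 125%/4⌋ = $23,940. Book value $52,669.
Accumulated through year 3 = $162,080 − $52,669 = $109,411.

$109,411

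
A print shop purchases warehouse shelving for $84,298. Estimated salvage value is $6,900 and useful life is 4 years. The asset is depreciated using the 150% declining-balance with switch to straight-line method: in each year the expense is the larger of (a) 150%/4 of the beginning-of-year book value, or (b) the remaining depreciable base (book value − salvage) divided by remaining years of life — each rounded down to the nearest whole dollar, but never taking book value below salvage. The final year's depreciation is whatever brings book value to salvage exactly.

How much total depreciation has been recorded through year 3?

$64,383

Depreciable base = $84,298 − $6,900 = $77,398.
Year 1: DB = ⌊$84,298 × 150%/4⌋ = $31,611; SL = ⌊$77,398/4⌋ = $19,349 → take DB $31,611. Book value $52,687.
Year 2: DB = ⌊$52,687 × 150%/4⌋ = $19,757; SL = ⌊$45,787/3⌋ = $15,262 → take DB $19,757. Book value $32,930.
Year 3: DB = ⌊$32,930 × 150%/4⌋ = $12,348; SL = ⌊$26,030/2⌋ = $13,015 → take SL $13,015. Book value $19,915.
Accumulated through year 3 = $84,298 − $19,915 = $64,383.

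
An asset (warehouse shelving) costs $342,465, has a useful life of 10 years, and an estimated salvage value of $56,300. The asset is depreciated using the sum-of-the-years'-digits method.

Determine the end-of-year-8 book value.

$71,909

Depreciable base = $342,465 − $56,300 = $286,165.
Sum of the years' digits = 10+9+8+7+6+5+4+3+2+1 = 55.
Year 1: $286,165 × 10/55 = $52,030. Book value $290,435.
Year 2: $286,165 × 9/55 = $46,827. Book value $243,608.
Year 3: $286,165 × 8/55 = $41,624. Book value $201,984.
Year 4: $286,165 × 7/55 = $36,421. Book value $165,563.
Year 5: $286,165 × 6/55 = $31,218. Book value $134,345.
Year 6: $286,165 × 5/55 = $26,015. Book value $108,330.
Year 7: $286,165 × 4/55 = $20,812. Book value $87,518.
Year 8: $286,165 × 3/55 = $15,609. Book value $71,909.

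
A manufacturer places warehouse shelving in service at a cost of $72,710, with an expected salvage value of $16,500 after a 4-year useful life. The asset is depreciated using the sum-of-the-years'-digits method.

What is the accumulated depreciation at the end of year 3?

Depreciable base = $72,710 − $16,500 = $56,210.
Sum of the years' digits = 4+3+2+1 = 10.
Year 1: $56,210 × 4/10 = $22,484. Book value $50,226.
Year 2: $56,210 × 3/10 = $16,863. Book value $33,363.
Year 3: $56,210 × 2/10 = $11,242. Book value $22,121.
Accumulated through year 3 = $72,710 − $22,121 = $50,589.

$50,589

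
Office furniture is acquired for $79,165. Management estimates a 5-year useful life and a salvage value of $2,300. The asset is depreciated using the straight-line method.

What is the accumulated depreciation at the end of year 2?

$30,746

Depreciable base = $79,165 − $2,300 = $76,865.
Annual expense = $76,865 / 5 = $15,373.
End of year 1: book value $63,792.
End of year 2: book value $48,419.
Accumulated through year 2 = $79,165 − $48,419 = $30,746.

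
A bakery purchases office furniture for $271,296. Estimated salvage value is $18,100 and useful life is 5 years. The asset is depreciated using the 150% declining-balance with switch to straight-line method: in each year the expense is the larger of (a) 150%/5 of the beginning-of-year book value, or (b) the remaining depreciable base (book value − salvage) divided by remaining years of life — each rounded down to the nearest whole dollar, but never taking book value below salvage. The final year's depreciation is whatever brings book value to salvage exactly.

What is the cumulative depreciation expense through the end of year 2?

$138,360

Depreciable base = $271,296 − $18,100 = $253,196.
Year 1: DB = ⌊$271,296 × 150%/5⌋ = $81,388; SL = ⌊$253,196/5⌋ = $50,639 → take DB $81,388. Book value $189,908.
Year 2: DB = ⌊$189,908 × 150%/5⌋ = $56,972; SL = ⌊$171,808/4⌋ = $42,952 → take DB $56,972. Book value $132,936.
Accumulated through year 2 = $271,296 − $132,936 = $138,360.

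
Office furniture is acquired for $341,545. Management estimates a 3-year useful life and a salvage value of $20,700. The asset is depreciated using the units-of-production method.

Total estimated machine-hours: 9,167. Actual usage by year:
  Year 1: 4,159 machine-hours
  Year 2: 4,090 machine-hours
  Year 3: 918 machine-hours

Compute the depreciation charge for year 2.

$143,150

Depreciable base = $341,545 − $20,700 = $320,845.
Rate = $320,845 / 9,167 machine-hours = $35 per machine-hour.
Year 1: 4,159 × $35 = $145,565. Book value $195,980.
Year 2: 4,090 × $35 = $143,150. Book value $52,830.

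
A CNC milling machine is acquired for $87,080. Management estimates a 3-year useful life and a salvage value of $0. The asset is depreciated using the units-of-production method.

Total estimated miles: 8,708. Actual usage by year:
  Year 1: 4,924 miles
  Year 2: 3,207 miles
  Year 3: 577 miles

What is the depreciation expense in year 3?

Depreciable base = $87,080 − $0 = $87,080.
Rate = $87,080 / 8,708 miles = $10 per mile.
Year 1: 4,924 × $10 = $49,240. Book value $37,840.
Year 2: 3,207 × $10 = $32,070. Book value $5,770.
Year 3: 577 × $10 = $5,770. Book value $0.

$5,770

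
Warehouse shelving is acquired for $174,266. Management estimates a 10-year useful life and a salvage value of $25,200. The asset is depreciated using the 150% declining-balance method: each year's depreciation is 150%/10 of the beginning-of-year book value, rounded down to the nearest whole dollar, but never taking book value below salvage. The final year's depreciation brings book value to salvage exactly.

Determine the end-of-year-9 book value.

Depreciable base = $174,266 − $25,200 = $149,066.
Year 1: ⌊$174,266 × 150%/10⌋ = $26,139. Book value $148,127.
Year 2: ⌊$148,127 × 150%/10⌋ = $22,219. Book value $125,908.
Year 3: ⌊$125,908 × 150%/10⌋ = $18,886. Book value $107,022.
Year 4: ⌊$107,022 × 150%/10⌋ = $16,053. Book value $90,969.
Year 5: ⌊$90,969 × 150%/10⌋ = $13,645. Book value $77,324.
Year 6: ⌊$77,324 × 150%/10⌋ = $11,598. Book value $65,726.
Year 7: ⌊$65,726 × 150%/10⌋ = $9,858. Book value $55,868.
Year 8: ⌊$55,868 × 150%/10⌋ = $8,380. Book value $47,488.
Year 9: ⌊$47,488 × 150%/10⌋ = $7,123. Book value $40,365.

$40,365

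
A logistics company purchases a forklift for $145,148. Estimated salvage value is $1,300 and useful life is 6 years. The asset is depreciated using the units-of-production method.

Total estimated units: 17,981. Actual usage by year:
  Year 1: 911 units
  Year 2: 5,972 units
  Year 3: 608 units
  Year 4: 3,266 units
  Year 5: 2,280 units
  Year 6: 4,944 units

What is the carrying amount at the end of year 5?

Depreciable base = $145,148 − $1,300 = $143,848.
Rate = $143,848 / 17,981 units = $8 per unit.
Year 1: 911 × $8 = $7,288. Book value $137,860.
Year 2: 5,972 × $8 = $47,776. Book value $90,084.
Year 3: 608 × $8 = $4,864. Book value $85,220.
Year 4: 3,266 × $8 = $26,128. Book value $59,092.
Year 5: 2,280 × $8 = $18,240. Book value $40,852.

$40,852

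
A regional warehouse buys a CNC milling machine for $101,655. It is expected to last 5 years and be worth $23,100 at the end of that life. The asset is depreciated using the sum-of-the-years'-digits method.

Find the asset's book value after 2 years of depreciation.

Depreciable base = $101,655 − $23,100 = $78,555.
Sum of the years' digits = 5+4+3+2+1 = 15.
Year 1: $78,555 × 5/15 = $26,185. Book value $75,470.
Year 2: $78,555 × 4/15 = $20,948. Book value $54,522.

$54,522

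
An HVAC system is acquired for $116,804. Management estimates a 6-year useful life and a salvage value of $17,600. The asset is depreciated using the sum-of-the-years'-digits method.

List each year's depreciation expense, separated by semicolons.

$28,344; $23,620; $18,896; $14,172; $9,448; $4,724

Depreciable base = $116,804 − $17,600 = $99,204.
Sum of the years' digits = 6+5+4+3+2+1 = 21.
Year 1: $99,204 × 6/21 = $28,344. Book value $88,460.
Year 2: $99,204 × 5/21 = $23,620. Book value $64,840.
Year 3: $99,204 × 4/21 = $18,896. Book value $45,944.
Year 4: $99,204 × 3/21 = $14,172. Book value $31,772.
Year 5: $99,204 × 2/21 = $9,448. Book value $22,324.
Year 6: $99,204 × 1/21 = $4,724. Book value $17,600.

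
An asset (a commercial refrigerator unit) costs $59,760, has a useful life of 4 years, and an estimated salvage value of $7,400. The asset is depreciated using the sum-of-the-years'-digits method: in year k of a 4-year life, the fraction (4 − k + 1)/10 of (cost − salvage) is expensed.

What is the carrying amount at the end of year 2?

$23,108

Depreciable base = $59,760 − $7,400 = $52,360.
Sum of the years' digits = 4+3+2+1 = 10.
Year 1: $52,360 × 4/10 = $20,944. Book value $38,816.
Year 2: $52,360 × 3/10 = $15,708. Book value $23,108.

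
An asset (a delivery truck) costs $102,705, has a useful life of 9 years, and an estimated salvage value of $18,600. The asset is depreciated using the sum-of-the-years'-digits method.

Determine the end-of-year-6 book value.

Depreciable base = $102,705 − $18,600 = $84,105.
Sum of the years' digits = 9+8+7+6+5+4+3+2+1 = 45.
Year 1: $84,105 × 9/45 = $16,821. Book value $85,884.
Year 2: $84,105 × 8/45 = $14,952. Book value $70,932.
Year 3: $84,105 × 7/45 = $13,083. Book value $57,849.
Year 4: $84,105 × 6/45 = $11,214. Book value $46,635.
Year 5: $84,105 × 5/45 = $9,345. Book value $37,290.
Year 6: $84,105 × 4/45 = $7,476. Book value $29,814.

$29,814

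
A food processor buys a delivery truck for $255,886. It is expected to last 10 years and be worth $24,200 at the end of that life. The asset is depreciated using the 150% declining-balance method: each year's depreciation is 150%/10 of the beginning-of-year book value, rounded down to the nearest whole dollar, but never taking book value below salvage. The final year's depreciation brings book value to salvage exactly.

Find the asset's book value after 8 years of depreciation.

$69,729

Depreciable base = $255,886 − $24,200 = $231,686.
Year 1: ⌊$255,886 × 150%/10⌋ = $38,382. Book value $217,504.
Year 2: ⌊$217,504 × 150%/10⌋ = $32,625. Book value $184,879.
Year 3: ⌊$184,879 × 150%/10⌋ = $27,731. Book value $157,148.
Year 4: ⌊$157,148 × 150%/10⌋ = $23,572. Book value $133,576.
Year 5: ⌊$133,576 × 150%/10⌋ = $20,036. Book value $113,540.
Year 6: ⌊$113,540 × 150%/10⌋ = $17,031. Book value $96,509.
Year 7: ⌊$96,509 × 150%/10⌋ = $14,476. Book value $82,033.
Year 8: ⌊$82,033 × 150%/10⌋ = $12,304. Book value $69,729.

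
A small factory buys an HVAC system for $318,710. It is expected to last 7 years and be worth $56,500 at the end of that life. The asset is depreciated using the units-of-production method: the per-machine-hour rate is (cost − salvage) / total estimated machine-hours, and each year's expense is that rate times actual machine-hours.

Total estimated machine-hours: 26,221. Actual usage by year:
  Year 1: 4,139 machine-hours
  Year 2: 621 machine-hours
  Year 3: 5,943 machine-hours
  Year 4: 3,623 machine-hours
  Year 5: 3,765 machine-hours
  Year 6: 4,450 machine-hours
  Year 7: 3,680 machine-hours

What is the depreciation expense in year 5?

Depreciable base = $318,710 − $56,500 = $262,210.
Rate = $262,210 / 26,221 machine-hours = $10 per machine-hour.
Year 1: 4,139 × $10 = $41,390. Book value $277,320.
Year 2: 621 × $10 = $6,210. Book value $271,110.
Year 3: 5,943 × $10 = $59,430. Book value $211,680.
Year 4: 3,623 × $10 = $36,230. Book value $175,450.
Year 5: 3,765 × $10 = $37,650. Book value $137,800.

$37,650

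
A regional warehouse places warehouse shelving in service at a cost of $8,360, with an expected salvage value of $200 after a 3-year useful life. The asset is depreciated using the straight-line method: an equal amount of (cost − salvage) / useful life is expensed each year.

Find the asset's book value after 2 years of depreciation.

$2,920

Depreciable base = $8,360 − $200 = $8,160.
Annual expense = $8,160 / 3 = $2,720.
End of year 1: book value $5,640.
End of year 2: book value $2,920.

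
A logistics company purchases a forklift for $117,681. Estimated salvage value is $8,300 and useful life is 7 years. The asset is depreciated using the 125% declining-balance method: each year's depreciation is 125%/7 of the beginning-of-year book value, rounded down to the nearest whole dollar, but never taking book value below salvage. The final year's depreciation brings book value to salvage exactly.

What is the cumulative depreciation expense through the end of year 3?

Depreciable base = $117,681 − $8,300 = $109,381.
Year 1: ⌊$117,681 × 125%/7⌋ = $21,014. Book value $96,667.
Year 2: ⌊$96,667 × 125%/7⌋ = $17,261. Book value $79,406.
Year 3: ⌊$79,406 × 125%/7⌋ = $14,179. Book value $65,227.
Accumulated through year 3 = $117,681 − $65,227 = $52,454.

$52,454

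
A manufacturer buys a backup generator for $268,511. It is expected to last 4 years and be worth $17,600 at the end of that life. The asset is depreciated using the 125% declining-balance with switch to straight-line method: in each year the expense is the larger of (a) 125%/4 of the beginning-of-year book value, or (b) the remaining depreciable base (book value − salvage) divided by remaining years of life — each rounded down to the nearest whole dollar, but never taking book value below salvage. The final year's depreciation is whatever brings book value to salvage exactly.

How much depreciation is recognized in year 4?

$54,657

Depreciable base = $268,511 − $17,600 = $250,911.
Year 1: DB = ⌊$268,511 × 125%/4⌋ = $83,909; SL = ⌊$250,911/4⌋ = $62,727 → take DB $83,909. Book value $184,602.
Year 2: DB = ⌊$184,602 × 125%/4⌋ = $57,688; SL = ⌊$167,002/3⌋ = $55,667 → take DB $57,688. Book value $126,914.
Year 3: DB = ⌊$126,914 × 125%/4⌋ = $39,660; SL = ⌊$109,314/2⌋ = $54,657 → take SL $54,657. Book value $72,257.
Year 4 (final): $72,257 − $17,600 = $54,657. Book value $17,600.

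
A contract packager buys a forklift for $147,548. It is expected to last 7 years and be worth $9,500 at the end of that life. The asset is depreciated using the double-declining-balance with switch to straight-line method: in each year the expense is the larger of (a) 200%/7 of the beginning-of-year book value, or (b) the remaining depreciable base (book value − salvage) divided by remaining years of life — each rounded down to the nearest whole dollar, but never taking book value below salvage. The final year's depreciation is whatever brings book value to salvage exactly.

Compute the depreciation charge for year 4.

Depreciable base = $147,548 − $9,500 = $138,048.
Year 1: DB = ⌊$147,548 × 200%/7⌋ = $42,156; SL = ⌊$138,048/7⌋ = $19,721 → take DB $42,156. Book value $105,392.
Year 2: DB = ⌊$105,392 × 200%/7⌋ = $30,112; SL = ⌊$95,892/6⌋ = $15,982 → take DB $30,112. Book value $75,280.
Year 3: DB = ⌊$75,280 × 200%/7⌋ = $21,508; SL = ⌊$65,780/5⌋ = $13,156 → take DB $21,508. Book value $53,772.
Year 4: DB = ⌊$53,772 × 200%/7⌋ = $15,363; SL = ⌊$44,272/4⌋ = $11,068 → take DB $15,363. Book value $38,409.

$15,363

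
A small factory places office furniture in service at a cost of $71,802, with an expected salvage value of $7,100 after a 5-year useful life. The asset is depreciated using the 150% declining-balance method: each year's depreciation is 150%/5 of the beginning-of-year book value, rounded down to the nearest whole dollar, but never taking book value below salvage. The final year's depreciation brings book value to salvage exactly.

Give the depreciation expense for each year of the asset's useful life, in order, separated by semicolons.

Depreciable base = $71,802 − $7,100 = $64,702.
Year 1: ⌊$71,802 × 150%/5⌋ = $21,540. Book value $50,262.
Year 2: ⌊$50,262 × 150%/5⌋ = $15,078. Book value $35,184.
Year 3: ⌊$35,184 × 150%/5⌋ = $10,555. Book value $24,629.
Year 4: ⌊$24,629 × 150%/5⌋ = $7,388. Book value $17,241.
Year 5 (final): $17,241 − $7,100 = $10,141. Book value $7,100.

$21,540; $15,078; $10,555; $7,388; $10,141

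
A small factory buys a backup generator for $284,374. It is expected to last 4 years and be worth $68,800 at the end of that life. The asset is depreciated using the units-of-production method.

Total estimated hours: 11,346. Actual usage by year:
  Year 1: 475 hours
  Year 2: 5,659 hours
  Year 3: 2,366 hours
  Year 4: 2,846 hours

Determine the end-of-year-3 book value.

$122,874

Depreciable base = $284,374 − $68,800 = $215,574.
Rate = $215,574 / 11,346 hours = $19 per hour.
Year 1: 475 × $19 = $9,025. Book value $275,349.
Year 2: 5,659 × $19 = $107,521. Book value $167,828.
Year 3: 2,366 × $19 = $44,954. Book value $122,874.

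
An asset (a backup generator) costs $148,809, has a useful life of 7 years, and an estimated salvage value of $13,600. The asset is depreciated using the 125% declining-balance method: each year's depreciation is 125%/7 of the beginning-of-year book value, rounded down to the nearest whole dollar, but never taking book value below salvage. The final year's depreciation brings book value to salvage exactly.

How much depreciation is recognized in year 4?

$14,728

Depreciable base = $148,809 − $13,600 = $135,209.
Year 1: ⌊$148,809 × 125%/7⌋ = $26,573. Book value $122,236.
Year 2: ⌊$122,236 × 125%/7⌋ = $21,827. Book value $100,409.
Year 3: ⌊$100,409 × 125%/7⌋ = $17,930. Book value $82,479.
Year 4: ⌊$82,479 × 125%/7⌋ = $14,728. Book value $67,751.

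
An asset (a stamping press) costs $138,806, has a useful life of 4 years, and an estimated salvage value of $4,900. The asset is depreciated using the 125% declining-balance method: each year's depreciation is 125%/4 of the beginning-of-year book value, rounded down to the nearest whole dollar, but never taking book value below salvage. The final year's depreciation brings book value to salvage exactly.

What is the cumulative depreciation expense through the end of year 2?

Depreciable base = $138,806 − $4,900 = $133,906.
Year 1: ⌊$138,806 × 125%/4⌋ = $43,376. Book value $95,430.
Year 2: ⌊$95,430 × 125%/4⌋ = $29,821. Book value $65,609.
Accumulated through year 2 = $138,806 − $65,609 = $73,197.

$73,197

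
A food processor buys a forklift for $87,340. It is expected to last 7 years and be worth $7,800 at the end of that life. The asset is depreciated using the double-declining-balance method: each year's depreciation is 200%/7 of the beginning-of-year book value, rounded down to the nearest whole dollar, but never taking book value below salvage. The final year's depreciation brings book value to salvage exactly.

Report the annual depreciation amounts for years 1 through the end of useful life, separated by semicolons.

$24,954; $17,824; $12,732; $9,094; $6,496; $4,640; $3,800

Depreciable base = $87,340 − $7,800 = $79,540.
Year 1: ⌊$87,340 × 200%/7⌋ = $24,954. Book value $62,386.
Year 2: ⌊$62,386 × 200%/7⌋ = $17,824. Book value $44,562.
Year 3: ⌊$44,562 × 200%/7⌋ = $12,732. Book value $31,830.
Year 4: ⌊$31,830 × 200%/7⌋ = $9,094. Book value $22,736.
Year 5: ⌊$22,736 × 200%/7⌋ = $6,496. Book value $16,240.
Year 6: ⌊$16,240 × 200%/7⌋ = $4,640. Book value $11,600.
Year 7 (final): $11,600 − $7,800 = $3,800. Book value $7,800.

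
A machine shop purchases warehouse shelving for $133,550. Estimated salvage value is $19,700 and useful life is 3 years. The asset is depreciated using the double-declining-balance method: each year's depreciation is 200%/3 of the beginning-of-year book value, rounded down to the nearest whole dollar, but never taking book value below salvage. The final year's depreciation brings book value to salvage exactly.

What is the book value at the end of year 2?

$19,700

Depreciable base = $133,550 − $19,700 = $113,850.
Year 1: ⌊$133,550 × 200%/3⌋ = $89,033. Book value $44,517.
Year 2: ⌊$44,517 × 200%/3⌋ = $29,678, capped at $24,817. Book value $19,700.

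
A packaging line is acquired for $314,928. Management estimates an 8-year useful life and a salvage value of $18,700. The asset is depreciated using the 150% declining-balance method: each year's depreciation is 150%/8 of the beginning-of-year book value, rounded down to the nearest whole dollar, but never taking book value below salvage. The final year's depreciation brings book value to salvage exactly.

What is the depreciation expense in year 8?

$54,918

Depreciable base = $314,928 − $18,700 = $296,228.
Year 1: ⌊$314,928 × 150%/8⌋ = $59,049. Book value $255,879.
Year 2: ⌊$255,879 × 150%/8⌋ = $47,977. Book value $207,902.
Year 3: ⌊$207,902 × 150%/8⌋ = $38,981. Book value $168,921.
Year 4: ⌊$168,921 × 150%/8⌋ = $31,672. Book value $137,249.
Year 5: ⌊$137,249 × 150%/8⌋ = $25,734. Book value $111,515.
Year 6: ⌊$111,515 × 150%/8⌋ = $20,909. Book value $90,606.
Year 7: ⌊$90,606 × 150%/8⌋ = $16,988. Book value $73,618.
Year 8 (final): $73,618 − $18,700 = $54,918. Book value $18,700.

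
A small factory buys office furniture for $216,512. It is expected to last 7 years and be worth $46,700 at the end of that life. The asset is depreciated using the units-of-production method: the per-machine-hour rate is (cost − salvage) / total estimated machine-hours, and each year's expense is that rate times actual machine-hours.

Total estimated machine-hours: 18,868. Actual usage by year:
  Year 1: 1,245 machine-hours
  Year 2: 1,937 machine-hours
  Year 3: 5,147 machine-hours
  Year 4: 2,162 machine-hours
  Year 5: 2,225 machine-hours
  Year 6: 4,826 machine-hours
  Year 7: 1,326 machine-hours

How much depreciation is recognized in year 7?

Depreciable base = $216,512 − $46,700 = $169,812.
Rate = $169,812 / 18,868 machine-hours = $9 per machine-hour.
Year 1: 1,245 × $9 = $11,205. Book value $205,307.
Year 2: 1,937 × $9 = $17,433. Book value $187,874.
Year 3: 5,147 × $9 = $46,323. Book value $141,551.
Year 4: 2,162 × $9 = $19,458. Book value $122,093.
Year 5: 2,225 × $9 = $20,025. Book value $102,068.
Year 6: 4,826 × $9 = $43,434. Book value $58,634.
Year 7: 1,326 × $9 = $11,934. Book value $46,700.

$11,934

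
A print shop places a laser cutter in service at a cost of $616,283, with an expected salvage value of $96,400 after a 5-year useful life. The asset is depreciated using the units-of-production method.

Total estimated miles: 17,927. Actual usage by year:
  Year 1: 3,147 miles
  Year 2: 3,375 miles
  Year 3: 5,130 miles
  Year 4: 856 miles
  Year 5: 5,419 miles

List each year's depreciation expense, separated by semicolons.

Depreciable base = $616,283 − $96,400 = $519,883.
Rate = $519,883 / 17,927 miles = $29 per mile.
Year 1: 3,147 × $29 = $91,263. Book value $525,020.
Year 2: 3,375 × $29 = $97,875. Book value $427,145.
Year 3: 5,130 × $29 = $148,770. Book value $278,375.
Year 4: 856 × $29 = $24,824. Book value $253,551.
Year 5: 5,419 × $29 = $157,151. Book value $96,400.

$91,263; $97,875; $148,770; $24,824; $157,151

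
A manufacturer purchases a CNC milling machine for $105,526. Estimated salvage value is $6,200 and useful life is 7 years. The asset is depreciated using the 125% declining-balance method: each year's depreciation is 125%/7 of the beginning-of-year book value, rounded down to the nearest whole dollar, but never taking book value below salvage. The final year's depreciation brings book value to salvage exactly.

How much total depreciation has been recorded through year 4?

$57,481

Depreciable base = $105,526 − $6,200 = $99,326.
Year 1: ⌊$105,526 × 125%/7⌋ = $18,843. Book value $86,683.
Year 2: ⌊$86,683 × 125%/7⌋ = $15,479. Book value $71,204.
Year 3: ⌊$71,204 × 125%/7⌋ = $12,715. Book value $58,489.
Year 4: ⌊$58,489 × 125%/7⌋ = $10,444. Book value $48,045.
Accumulated through year 4 = $105,526 − $48,045 = $57,481.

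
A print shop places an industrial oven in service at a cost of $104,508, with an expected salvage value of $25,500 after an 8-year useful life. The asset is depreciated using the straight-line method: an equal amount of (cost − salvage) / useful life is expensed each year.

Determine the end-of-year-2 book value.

$84,756

Depreciable base = $104,508 − $25,500 = $79,008.
Annual expense = $79,008 / 8 = $9,876.
End of year 1: book value $94,632.
End of year 2: book value $84,756.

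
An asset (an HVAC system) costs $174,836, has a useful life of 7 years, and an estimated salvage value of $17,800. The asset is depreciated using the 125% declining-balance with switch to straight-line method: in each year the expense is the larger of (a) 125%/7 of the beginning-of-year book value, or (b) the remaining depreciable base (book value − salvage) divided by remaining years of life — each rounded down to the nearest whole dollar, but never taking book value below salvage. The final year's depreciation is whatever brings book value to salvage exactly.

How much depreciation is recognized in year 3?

Depreciable base = $174,836 − $17,800 = $157,036.
Year 1: DB = ⌊$174,836 × 125%/7⌋ = $31,220; SL = ⌊$157,036/7⌋ = $22,433 → take DB $31,220. Book value $143,616.
Year 2: DB = ⌊$143,616 × 125%/7⌋ = $25,645; SL = ⌊$125,816/6⌋ = $20,969 → take DB $25,645. Book value $117,971.
Year 3: DB = ⌊$117,971 × 125%/7⌋ = $21,066; SL = ⌊$100,171/5⌋ = $20,034 → take DB $21,066. Book value $96,905.

$21,066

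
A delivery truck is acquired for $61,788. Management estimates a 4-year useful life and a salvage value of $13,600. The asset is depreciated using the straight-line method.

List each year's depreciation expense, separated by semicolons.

$12,047; $12,047; $12,047; $12,047

Depreciable base = $61,788 − $13,600 = $48,188.
Annual expense = $48,188 / 4 = $12,047.
End of year 1: book value $49,741.
End of year 2: book value $37,694.
End of year 3: book value $25,647.
End of year 4: book value $13,600.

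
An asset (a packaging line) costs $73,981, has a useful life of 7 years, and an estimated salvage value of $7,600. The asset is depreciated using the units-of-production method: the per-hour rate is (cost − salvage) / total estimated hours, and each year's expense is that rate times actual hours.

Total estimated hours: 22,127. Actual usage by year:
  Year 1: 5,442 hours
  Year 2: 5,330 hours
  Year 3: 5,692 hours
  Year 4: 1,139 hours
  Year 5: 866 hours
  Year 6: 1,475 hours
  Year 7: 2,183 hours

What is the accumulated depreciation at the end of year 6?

$59,832

Depreciable base = $73,981 − $7,600 = $66,381.
Rate = $66,381 / 22,127 hours = $3 per hour.
Year 1: 5,442 × $3 = $16,326. Book value $57,655.
Year 2: 5,330 × $3 = $15,990. Book value $41,665.
Year 3: 5,692 × $3 = $17,076. Book value $24,589.
Year 4: 1,139 × $3 = $3,417. Book value $21,172.
Year 5: 866 × $3 = $2,598. Book value $18,574.
Year 6: 1,475 × $3 = $4,425. Book value $14,149.
Accumulated through year 6 = $73,981 − $14,149 = $59,832.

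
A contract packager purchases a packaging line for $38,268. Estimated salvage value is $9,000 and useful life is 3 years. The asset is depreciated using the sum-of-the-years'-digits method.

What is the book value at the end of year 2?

$13,878

Depreciable base = $38,268 − $9,000 = $29,268.
Sum of the years' digits = 3+2+1 = 6.
Year 1: $29,268 × 3/6 = $14,634. Book value $23,634.
Year 2: $29,268 × 2/6 = $9,756. Book value $13,878.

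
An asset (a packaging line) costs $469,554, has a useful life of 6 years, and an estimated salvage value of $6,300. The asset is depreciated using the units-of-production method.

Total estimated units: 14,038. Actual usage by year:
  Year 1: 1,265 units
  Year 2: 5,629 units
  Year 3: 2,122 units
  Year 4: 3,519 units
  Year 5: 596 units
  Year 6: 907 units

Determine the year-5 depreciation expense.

$19,668

Depreciable base = $469,554 − $6,300 = $463,254.
Rate = $463,254 / 14,038 units = $33 per unit.
Year 1: 1,265 × $33 = $41,745. Book value $427,809.
Year 2: 5,629 × $33 = $185,757. Book value $242,052.
Year 3: 2,122 × $33 = $70,026. Book value $172,026.
Year 4: 3,519 × $33 = $116,127. Book value $55,899.
Year 5: 596 × $33 = $19,668. Book value $36,231.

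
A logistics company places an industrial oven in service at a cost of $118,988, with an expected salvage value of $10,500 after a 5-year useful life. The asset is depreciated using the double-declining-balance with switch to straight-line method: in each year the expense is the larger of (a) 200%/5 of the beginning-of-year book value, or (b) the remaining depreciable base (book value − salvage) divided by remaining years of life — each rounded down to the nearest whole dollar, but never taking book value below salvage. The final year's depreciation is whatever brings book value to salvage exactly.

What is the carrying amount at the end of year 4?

Depreciable base = $118,988 − $10,500 = $108,488.
Year 1: DB = ⌊$118,988 × 200%/5⌋ = $47,595; SL = ⌊$108,488/5⌋ = $21,697 → take DB $47,595. Book value $71,393.
Year 2: DB = ⌊$71,393 × 200%/5⌋ = $28,557; SL = ⌊$60,893/4⌋ = $15,223 → take DB $28,557. Book value $42,836.
Year 3: DB = ⌊$42,836 × 200%/5⌋ = $17,134; SL = ⌊$32,336/3⌋ = $10,778 → take DB $17,134. Book value $25,702.
Year 4: DB = ⌊$25,702 × 200%/5⌋ = $10,280; SL = ⌊$15,202/2⌋ = $7,601 → take DB $10,280. Book value $15,422.

$15,422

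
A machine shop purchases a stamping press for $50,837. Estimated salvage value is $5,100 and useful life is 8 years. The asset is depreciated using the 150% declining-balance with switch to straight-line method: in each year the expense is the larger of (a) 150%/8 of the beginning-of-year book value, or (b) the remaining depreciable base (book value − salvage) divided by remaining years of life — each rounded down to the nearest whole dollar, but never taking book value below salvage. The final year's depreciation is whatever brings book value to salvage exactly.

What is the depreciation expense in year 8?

$4,265

Depreciable base = $50,837 − $5,100 = $45,737.
Year 1: DB = ⌊$50,837 × 150%/8⌋ = $9,531; SL = ⌊$45,737/8⌋ = $5,717 → take DB $9,531. Book value $41,306.
Year 2: DB = ⌊$41,306 × 150%/8⌋ = $7,744; SL = ⌊$36,206/7⌋ = $5,172 → take DB $7,744. Book value $33,562.
Year 3: DB = ⌊$33,562 × 150%/8⌋ = $6,292; SL = ⌊$28,462/6⌋ = $4,743 → take DB $6,292. Book value $27,270.
Year 4: DB = ⌊$27,270 × 150%/8⌋ = $5,113; SL = ⌊$22,170/5⌋ = $4,434 → take DB $5,113. Book value $22,157.
Year 5: DB = ⌊$22,157 × 150%/8⌋ = $4,154; SL = ⌊$17,057/4⌋ = $4,264 → take SL $4,264. Book value $17,893.
Year 6: DB = ⌊$17,893 × 150%/8⌋ = $3,354; SL = ⌊$12,793/3⌋ = $4,264 → take SL $4,264. Book value $13,629.
Year 7: DB = ⌊$13,629 × 150%/8⌋ = $2,555; SL = ⌊$8,529/2⌋ = $4,264 → take SL $4,264. Book value $9,365.
Year 8 (final): $9,365 − $5,100 = $4,265. Book value $5,100.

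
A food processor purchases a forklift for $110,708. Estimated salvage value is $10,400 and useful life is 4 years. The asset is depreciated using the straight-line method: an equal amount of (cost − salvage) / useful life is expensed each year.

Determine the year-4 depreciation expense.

$25,077

Depreciable base = $110,708 − $10,400 = $100,308.
Annual expense = $100,308 / 4 = $25,077.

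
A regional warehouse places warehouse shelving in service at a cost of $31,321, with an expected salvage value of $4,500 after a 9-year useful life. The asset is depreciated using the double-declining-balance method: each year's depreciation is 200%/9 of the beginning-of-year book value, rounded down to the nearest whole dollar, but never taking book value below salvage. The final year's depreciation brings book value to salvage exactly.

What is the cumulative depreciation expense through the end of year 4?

Depreciable base = $31,321 − $4,500 = $26,821.
Year 1: ⌊$31,321 × 200%/9⌋ = $6,960. Book value $24,361.
Year 2: ⌊$24,361 × 200%/9⌋ = $5,413. Book value $18,948.
Year 3: ⌊$18,948 × 200%/9⌋ = $4,210. Book value $14,738.
Year 4: ⌊$14,738 × 200%/9⌋ = $3,275. Book value $11,463.
Accumulated through year 4 = $31,321 − $11,463 = $19,858.

$19,858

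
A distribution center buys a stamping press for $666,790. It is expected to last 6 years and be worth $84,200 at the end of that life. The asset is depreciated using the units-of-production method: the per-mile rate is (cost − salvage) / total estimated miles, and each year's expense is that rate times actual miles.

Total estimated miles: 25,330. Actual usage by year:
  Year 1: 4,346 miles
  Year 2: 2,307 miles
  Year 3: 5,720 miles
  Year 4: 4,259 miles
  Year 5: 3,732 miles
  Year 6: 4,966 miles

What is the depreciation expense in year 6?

$114,218

Depreciable base = $666,790 − $84,200 = $582,590.
Rate = $582,590 / 25,330 miles = $23 per mile.
Year 1: 4,346 × $23 = $99,958. Book value $566,832.
Year 2: 2,307 × $23 = $53,061. Book value $513,771.
Year 3: 5,720 × $23 = $131,560. Book value $382,211.
Year 4: 4,259 × $23 = $97,957. Book value $284,254.
Year 5: 3,732 × $23 = $85,836. Book value $198,418.
Year 6: 4,966 × $23 = $114,218. Book value $84,200.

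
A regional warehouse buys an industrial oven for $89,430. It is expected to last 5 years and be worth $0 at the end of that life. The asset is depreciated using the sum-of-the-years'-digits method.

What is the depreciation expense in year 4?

Depreciable base = $89,430 − $0 = $89,430.
Sum of the years' digits = 5+4+3+2+1 = 15.
Year 1: $89,430 × 5/15 = $29,810. Book value $59,620.
Year 2: $89,430 × 4/15 = $23,848. Book value $35,772.
Year 3: $89,430 × 3/15 = $17,886. Book value $17,886.
Year 4: $89,430 × 2/15 = $11,924. Book value $5,962.

$11,924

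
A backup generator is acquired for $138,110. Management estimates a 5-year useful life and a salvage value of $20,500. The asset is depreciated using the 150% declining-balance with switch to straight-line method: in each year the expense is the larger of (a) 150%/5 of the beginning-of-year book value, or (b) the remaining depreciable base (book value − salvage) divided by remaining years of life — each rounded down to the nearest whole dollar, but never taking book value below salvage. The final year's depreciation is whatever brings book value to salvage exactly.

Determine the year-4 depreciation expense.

$14,211

Depreciable base = $138,110 − $20,500 = $117,610.
Year 1: DB = ⌊$138,110 × 150%/5⌋ = $41,433; SL = ⌊$117,610/5⌋ = $23,522 → take DB $41,433. Book value $96,677.
Year 2: DB = ⌊$96,677 × 150%/5⌋ = $29,003; SL = ⌊$76,177/4⌋ = $19,044 → take DB $29,003. Book value $67,674.
Year 3: DB = ⌊$67,674 × 150%/5⌋ = $20,302; SL = ⌊$47,174/3⌋ = $15,724 → take DB $20,302. Book value $47,372.
Year 4: DB = ⌊$47,372 × 150%/5⌋ = $14,211; SL = ⌊$26,872/2⌋ = $13,436 → take DB $14,211. Book value $33,161.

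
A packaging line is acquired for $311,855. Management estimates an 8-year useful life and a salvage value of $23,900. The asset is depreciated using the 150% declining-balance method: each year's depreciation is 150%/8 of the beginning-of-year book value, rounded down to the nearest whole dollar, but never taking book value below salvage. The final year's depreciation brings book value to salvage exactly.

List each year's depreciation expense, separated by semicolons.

Depreciable base = $311,855 − $23,900 = $287,955.
Year 1: ⌊$311,855 × 150%/8⌋ = $58,472. Book value $253,383.
Year 2: ⌊$253,383 × 150%/8⌋ = $47,509. Book value $205,874.
Year 3: ⌊$205,874 × 150%/8⌋ = $38,601. Book value $167,273.
Year 4: ⌊$167,273 × 150%/8⌋ = $31,363. Book value $135,910.
Year 5: ⌊$135,910 × 150%/8⌋ = $25,483. Book value $110,427.
Year 6: ⌊$110,427 × 150%/8⌋ = $20,705. Book value $89,722.
Year 7: ⌊$89,722 × 150%/8⌋ = $16,822. Book value $72,900.
Year 8 (final): $72,900 − $23,900 = $49,000. Book value $23,900.

$58,472; $47,509; $38,601; $31,363; $25,483; $20,705; $16,822; $49,000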